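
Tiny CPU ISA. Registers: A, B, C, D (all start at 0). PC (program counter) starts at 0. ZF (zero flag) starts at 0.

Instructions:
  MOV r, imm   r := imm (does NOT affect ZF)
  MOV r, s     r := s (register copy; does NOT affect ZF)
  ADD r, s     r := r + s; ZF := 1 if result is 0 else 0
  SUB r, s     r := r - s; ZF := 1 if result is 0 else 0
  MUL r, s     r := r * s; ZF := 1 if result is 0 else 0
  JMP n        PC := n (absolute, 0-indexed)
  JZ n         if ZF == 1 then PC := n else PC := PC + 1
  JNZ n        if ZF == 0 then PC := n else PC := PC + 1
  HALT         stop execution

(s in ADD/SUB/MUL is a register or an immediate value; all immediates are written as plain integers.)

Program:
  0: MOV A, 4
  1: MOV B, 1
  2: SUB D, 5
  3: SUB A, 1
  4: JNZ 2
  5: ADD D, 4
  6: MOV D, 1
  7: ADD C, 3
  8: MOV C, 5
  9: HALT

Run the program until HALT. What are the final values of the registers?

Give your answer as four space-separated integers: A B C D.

Step 1: PC=0 exec 'MOV A, 4'. After: A=4 B=0 C=0 D=0 ZF=0 PC=1
Step 2: PC=1 exec 'MOV B, 1'. After: A=4 B=1 C=0 D=0 ZF=0 PC=2
Step 3: PC=2 exec 'SUB D, 5'. After: A=4 B=1 C=0 D=-5 ZF=0 PC=3
Step 4: PC=3 exec 'SUB A, 1'. After: A=3 B=1 C=0 D=-5 ZF=0 PC=4
Step 5: PC=4 exec 'JNZ 2'. After: A=3 B=1 C=0 D=-5 ZF=0 PC=2
Step 6: PC=2 exec 'SUB D, 5'. After: A=3 B=1 C=0 D=-10 ZF=0 PC=3
Step 7: PC=3 exec 'SUB A, 1'. After: A=2 B=1 C=0 D=-10 ZF=0 PC=4
Step 8: PC=4 exec 'JNZ 2'. After: A=2 B=1 C=0 D=-10 ZF=0 PC=2
Step 9: PC=2 exec 'SUB D, 5'. After: A=2 B=1 C=0 D=-15 ZF=0 PC=3
Step 10: PC=3 exec 'SUB A, 1'. After: A=1 B=1 C=0 D=-15 ZF=0 PC=4
Step 11: PC=4 exec 'JNZ 2'. After: A=1 B=1 C=0 D=-15 ZF=0 PC=2
Step 12: PC=2 exec 'SUB D, 5'. After: A=1 B=1 C=0 D=-20 ZF=0 PC=3
Step 13: PC=3 exec 'SUB A, 1'. After: A=0 B=1 C=0 D=-20 ZF=1 PC=4
Step 14: PC=4 exec 'JNZ 2'. After: A=0 B=1 C=0 D=-20 ZF=1 PC=5
Step 15: PC=5 exec 'ADD D, 4'. After: A=0 B=1 C=0 D=-16 ZF=0 PC=6
Step 16: PC=6 exec 'MOV D, 1'. After: A=0 B=1 C=0 D=1 ZF=0 PC=7
Step 17: PC=7 exec 'ADD C, 3'. After: A=0 B=1 C=3 D=1 ZF=0 PC=8
Step 18: PC=8 exec 'MOV C, 5'. After: A=0 B=1 C=5 D=1 ZF=0 PC=9
Step 19: PC=9 exec 'HALT'. After: A=0 B=1 C=5 D=1 ZF=0 PC=9 HALTED

Answer: 0 1 5 1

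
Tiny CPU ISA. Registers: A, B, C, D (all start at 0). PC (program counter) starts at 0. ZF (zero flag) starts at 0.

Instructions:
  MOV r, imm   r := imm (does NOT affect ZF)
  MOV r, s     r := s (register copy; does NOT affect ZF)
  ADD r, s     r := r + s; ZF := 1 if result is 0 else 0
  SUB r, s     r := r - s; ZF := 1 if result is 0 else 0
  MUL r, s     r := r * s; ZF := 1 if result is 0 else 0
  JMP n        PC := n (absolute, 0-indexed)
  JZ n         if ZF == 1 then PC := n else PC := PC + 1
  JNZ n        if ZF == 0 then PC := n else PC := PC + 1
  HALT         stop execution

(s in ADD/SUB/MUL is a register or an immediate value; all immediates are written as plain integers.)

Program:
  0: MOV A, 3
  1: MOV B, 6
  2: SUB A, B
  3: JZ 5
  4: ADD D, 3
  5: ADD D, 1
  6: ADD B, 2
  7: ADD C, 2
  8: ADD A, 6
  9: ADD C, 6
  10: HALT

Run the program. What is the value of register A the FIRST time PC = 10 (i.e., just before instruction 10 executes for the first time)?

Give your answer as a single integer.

Step 1: PC=0 exec 'MOV A, 3'. After: A=3 B=0 C=0 D=0 ZF=0 PC=1
Step 2: PC=1 exec 'MOV B, 6'. After: A=3 B=6 C=0 D=0 ZF=0 PC=2
Step 3: PC=2 exec 'SUB A, B'. After: A=-3 B=6 C=0 D=0 ZF=0 PC=3
Step 4: PC=3 exec 'JZ 5'. After: A=-3 B=6 C=0 D=0 ZF=0 PC=4
Step 5: PC=4 exec 'ADD D, 3'. After: A=-3 B=6 C=0 D=3 ZF=0 PC=5
Step 6: PC=5 exec 'ADD D, 1'. After: A=-3 B=6 C=0 D=4 ZF=0 PC=6
Step 7: PC=6 exec 'ADD B, 2'. After: A=-3 B=8 C=0 D=4 ZF=0 PC=7
Step 8: PC=7 exec 'ADD C, 2'. After: A=-3 B=8 C=2 D=4 ZF=0 PC=8
Step 9: PC=8 exec 'ADD A, 6'. After: A=3 B=8 C=2 D=4 ZF=0 PC=9
Step 10: PC=9 exec 'ADD C, 6'. After: A=3 B=8 C=8 D=4 ZF=0 PC=10
First time PC=10: A=3

3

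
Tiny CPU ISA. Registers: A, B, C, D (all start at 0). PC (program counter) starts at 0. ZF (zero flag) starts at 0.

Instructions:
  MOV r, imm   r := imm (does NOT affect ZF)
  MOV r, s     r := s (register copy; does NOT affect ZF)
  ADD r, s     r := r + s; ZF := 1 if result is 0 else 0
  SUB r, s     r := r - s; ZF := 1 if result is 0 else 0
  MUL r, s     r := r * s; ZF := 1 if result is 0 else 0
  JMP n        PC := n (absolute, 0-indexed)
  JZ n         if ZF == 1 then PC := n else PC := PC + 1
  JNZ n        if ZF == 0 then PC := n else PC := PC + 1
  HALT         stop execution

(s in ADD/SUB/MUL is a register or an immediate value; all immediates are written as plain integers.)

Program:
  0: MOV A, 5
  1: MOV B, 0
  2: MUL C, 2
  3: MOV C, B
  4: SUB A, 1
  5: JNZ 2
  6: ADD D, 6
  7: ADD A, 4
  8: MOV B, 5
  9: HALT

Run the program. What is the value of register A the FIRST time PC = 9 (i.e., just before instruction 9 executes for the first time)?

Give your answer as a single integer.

Step 1: PC=0 exec 'MOV A, 5'. After: A=5 B=0 C=0 D=0 ZF=0 PC=1
Step 2: PC=1 exec 'MOV B, 0'. After: A=5 B=0 C=0 D=0 ZF=0 PC=2
Step 3: PC=2 exec 'MUL C, 2'. After: A=5 B=0 C=0 D=0 ZF=1 PC=3
Step 4: PC=3 exec 'MOV C, B'. After: A=5 B=0 C=0 D=0 ZF=1 PC=4
Step 5: PC=4 exec 'SUB A, 1'. After: A=4 B=0 C=0 D=0 ZF=0 PC=5
Step 6: PC=5 exec 'JNZ 2'. After: A=4 B=0 C=0 D=0 ZF=0 PC=2
Step 7: PC=2 exec 'MUL C, 2'. After: A=4 B=0 C=0 D=0 ZF=1 PC=3
Step 8: PC=3 exec 'MOV C, B'. After: A=4 B=0 C=0 D=0 ZF=1 PC=4
Step 9: PC=4 exec 'SUB A, 1'. After: A=3 B=0 C=0 D=0 ZF=0 PC=5
Step 10: PC=5 exec 'JNZ 2'. After: A=3 B=0 C=0 D=0 ZF=0 PC=2
Step 11: PC=2 exec 'MUL C, 2'. After: A=3 B=0 C=0 D=0 ZF=1 PC=3
Step 12: PC=3 exec 'MOV C, B'. After: A=3 B=0 C=0 D=0 ZF=1 PC=4
Step 13: PC=4 exec 'SUB A, 1'. After: A=2 B=0 C=0 D=0 ZF=0 PC=5
Step 14: PC=5 exec 'JNZ 2'. After: A=2 B=0 C=0 D=0 ZF=0 PC=2
Step 15: PC=2 exec 'MUL C, 2'. After: A=2 B=0 C=0 D=0 ZF=1 PC=3
Step 16: PC=3 exec 'MOV C, B'. After: A=2 B=0 C=0 D=0 ZF=1 PC=4
Step 17: PC=4 exec 'SUB A, 1'. After: A=1 B=0 C=0 D=0 ZF=0 PC=5
Step 18: PC=5 exec 'JNZ 2'. After: A=1 B=0 C=0 D=0 ZF=0 PC=2
Step 19: PC=2 exec 'MUL C, 2'. After: A=1 B=0 C=0 D=0 ZF=1 PC=3
Step 20: PC=3 exec 'MOV C, B'. After: A=1 B=0 C=0 D=0 ZF=1 PC=4
Step 21: PC=4 exec 'SUB A, 1'. After: A=0 B=0 C=0 D=0 ZF=1 PC=5
Step 22: PC=5 exec 'JNZ 2'. After: A=0 B=0 C=0 D=0 ZF=1 PC=6
Step 23: PC=6 exec 'ADD D, 6'. After: A=0 B=0 C=0 D=6 ZF=0 PC=7
Step 24: PC=7 exec 'ADD A, 4'. After: A=4 B=0 C=0 D=6 ZF=0 PC=8
Step 25: PC=8 exec 'MOV B, 5'. After: A=4 B=5 C=0 D=6 ZF=0 PC=9
First time PC=9: A=4

4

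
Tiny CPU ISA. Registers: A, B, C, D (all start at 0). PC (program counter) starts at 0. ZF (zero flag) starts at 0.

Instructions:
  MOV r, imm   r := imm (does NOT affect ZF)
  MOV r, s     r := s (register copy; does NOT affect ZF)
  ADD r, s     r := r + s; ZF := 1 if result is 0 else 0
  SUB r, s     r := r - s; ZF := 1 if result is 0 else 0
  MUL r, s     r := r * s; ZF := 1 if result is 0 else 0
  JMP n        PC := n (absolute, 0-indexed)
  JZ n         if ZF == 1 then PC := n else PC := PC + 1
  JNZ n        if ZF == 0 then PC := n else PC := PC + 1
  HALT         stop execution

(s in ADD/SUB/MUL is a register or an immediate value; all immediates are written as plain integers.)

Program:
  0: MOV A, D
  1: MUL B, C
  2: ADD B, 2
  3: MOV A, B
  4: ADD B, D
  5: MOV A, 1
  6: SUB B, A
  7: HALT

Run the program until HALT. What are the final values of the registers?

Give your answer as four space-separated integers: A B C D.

Step 1: PC=0 exec 'MOV A, D'. After: A=0 B=0 C=0 D=0 ZF=0 PC=1
Step 2: PC=1 exec 'MUL B, C'. After: A=0 B=0 C=0 D=0 ZF=1 PC=2
Step 3: PC=2 exec 'ADD B, 2'. After: A=0 B=2 C=0 D=0 ZF=0 PC=3
Step 4: PC=3 exec 'MOV A, B'. After: A=2 B=2 C=0 D=0 ZF=0 PC=4
Step 5: PC=4 exec 'ADD B, D'. After: A=2 B=2 C=0 D=0 ZF=0 PC=5
Step 6: PC=5 exec 'MOV A, 1'. After: A=1 B=2 C=0 D=0 ZF=0 PC=6
Step 7: PC=6 exec 'SUB B, A'. After: A=1 B=1 C=0 D=0 ZF=0 PC=7
Step 8: PC=7 exec 'HALT'. After: A=1 B=1 C=0 D=0 ZF=0 PC=7 HALTED

Answer: 1 1 0 0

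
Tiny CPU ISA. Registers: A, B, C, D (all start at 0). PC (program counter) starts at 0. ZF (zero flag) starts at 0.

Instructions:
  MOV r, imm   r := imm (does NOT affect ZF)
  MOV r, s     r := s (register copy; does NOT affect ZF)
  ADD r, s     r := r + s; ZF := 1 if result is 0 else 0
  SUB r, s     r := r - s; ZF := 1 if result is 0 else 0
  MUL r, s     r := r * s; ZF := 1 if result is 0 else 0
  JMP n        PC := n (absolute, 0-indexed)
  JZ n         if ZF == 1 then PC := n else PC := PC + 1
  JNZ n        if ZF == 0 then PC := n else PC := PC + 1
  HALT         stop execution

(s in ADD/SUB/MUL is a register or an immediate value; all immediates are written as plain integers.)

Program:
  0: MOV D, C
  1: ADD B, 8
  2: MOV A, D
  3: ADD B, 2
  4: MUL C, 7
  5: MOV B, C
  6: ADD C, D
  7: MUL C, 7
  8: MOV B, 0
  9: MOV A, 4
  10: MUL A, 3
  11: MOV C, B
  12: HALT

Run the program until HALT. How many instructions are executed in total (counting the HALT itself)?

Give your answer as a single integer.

Step 1: PC=0 exec 'MOV D, C'. After: A=0 B=0 C=0 D=0 ZF=0 PC=1
Step 2: PC=1 exec 'ADD B, 8'. After: A=0 B=8 C=0 D=0 ZF=0 PC=2
Step 3: PC=2 exec 'MOV A, D'. After: A=0 B=8 C=0 D=0 ZF=0 PC=3
Step 4: PC=3 exec 'ADD B, 2'. After: A=0 B=10 C=0 D=0 ZF=0 PC=4
Step 5: PC=4 exec 'MUL C, 7'. After: A=0 B=10 C=0 D=0 ZF=1 PC=5
Step 6: PC=5 exec 'MOV B, C'. After: A=0 B=0 C=0 D=0 ZF=1 PC=6
Step 7: PC=6 exec 'ADD C, D'. After: A=0 B=0 C=0 D=0 ZF=1 PC=7
Step 8: PC=7 exec 'MUL C, 7'. After: A=0 B=0 C=0 D=0 ZF=1 PC=8
Step 9: PC=8 exec 'MOV B, 0'. After: A=0 B=0 C=0 D=0 ZF=1 PC=9
Step 10: PC=9 exec 'MOV A, 4'. After: A=4 B=0 C=0 D=0 ZF=1 PC=10
Step 11: PC=10 exec 'MUL A, 3'. After: A=12 B=0 C=0 D=0 ZF=0 PC=11
Step 12: PC=11 exec 'MOV C, B'. After: A=12 B=0 C=0 D=0 ZF=0 PC=12
Step 13: PC=12 exec 'HALT'. After: A=12 B=0 C=0 D=0 ZF=0 PC=12 HALTED
Total instructions executed: 13

Answer: 13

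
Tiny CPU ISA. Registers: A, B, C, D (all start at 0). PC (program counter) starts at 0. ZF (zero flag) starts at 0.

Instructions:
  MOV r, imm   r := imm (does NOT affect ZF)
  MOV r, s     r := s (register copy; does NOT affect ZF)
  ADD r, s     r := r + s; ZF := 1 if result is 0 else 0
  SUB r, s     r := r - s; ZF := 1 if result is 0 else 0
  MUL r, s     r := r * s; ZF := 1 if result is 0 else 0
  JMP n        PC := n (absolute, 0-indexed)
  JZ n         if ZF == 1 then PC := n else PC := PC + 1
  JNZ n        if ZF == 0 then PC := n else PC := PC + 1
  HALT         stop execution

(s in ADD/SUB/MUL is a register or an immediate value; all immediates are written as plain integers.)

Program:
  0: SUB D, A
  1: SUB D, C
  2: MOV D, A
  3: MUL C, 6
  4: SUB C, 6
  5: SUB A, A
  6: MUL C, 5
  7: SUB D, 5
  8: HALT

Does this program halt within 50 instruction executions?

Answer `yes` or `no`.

Answer: yes

Derivation:
Step 1: PC=0 exec 'SUB D, A'. After: A=0 B=0 C=0 D=0 ZF=1 PC=1
Step 2: PC=1 exec 'SUB D, C'. After: A=0 B=0 C=0 D=0 ZF=1 PC=2
Step 3: PC=2 exec 'MOV D, A'. After: A=0 B=0 C=0 D=0 ZF=1 PC=3
Step 4: PC=3 exec 'MUL C, 6'. After: A=0 B=0 C=0 D=0 ZF=1 PC=4
Step 5: PC=4 exec 'SUB C, 6'. After: A=0 B=0 C=-6 D=0 ZF=0 PC=5
Step 6: PC=5 exec 'SUB A, A'. After: A=0 B=0 C=-6 D=0 ZF=1 PC=6
Step 7: PC=6 exec 'MUL C, 5'. After: A=0 B=0 C=-30 D=0 ZF=0 PC=7
Step 8: PC=7 exec 'SUB D, 5'. After: A=0 B=0 C=-30 D=-5 ZF=0 PC=8
Step 9: PC=8 exec 'HALT'. After: A=0 B=0 C=-30 D=-5 ZF=0 PC=8 HALTED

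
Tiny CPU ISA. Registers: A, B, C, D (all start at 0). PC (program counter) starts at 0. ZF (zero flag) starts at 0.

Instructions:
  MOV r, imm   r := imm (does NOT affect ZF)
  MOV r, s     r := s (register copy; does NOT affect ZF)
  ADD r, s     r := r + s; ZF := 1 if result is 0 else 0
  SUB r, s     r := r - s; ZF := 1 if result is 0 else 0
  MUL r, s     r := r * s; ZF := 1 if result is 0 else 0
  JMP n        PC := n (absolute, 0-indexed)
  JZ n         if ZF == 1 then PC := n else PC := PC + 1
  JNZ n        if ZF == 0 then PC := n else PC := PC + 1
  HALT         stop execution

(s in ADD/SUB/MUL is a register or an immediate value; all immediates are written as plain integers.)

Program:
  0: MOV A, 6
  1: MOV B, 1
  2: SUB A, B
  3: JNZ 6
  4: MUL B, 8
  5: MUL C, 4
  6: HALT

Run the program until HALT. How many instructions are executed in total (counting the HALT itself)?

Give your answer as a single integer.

Step 1: PC=0 exec 'MOV A, 6'. After: A=6 B=0 C=0 D=0 ZF=0 PC=1
Step 2: PC=1 exec 'MOV B, 1'. After: A=6 B=1 C=0 D=0 ZF=0 PC=2
Step 3: PC=2 exec 'SUB A, B'. After: A=5 B=1 C=0 D=0 ZF=0 PC=3
Step 4: PC=3 exec 'JNZ 6'. After: A=5 B=1 C=0 D=0 ZF=0 PC=6
Step 5: PC=6 exec 'HALT'. After: A=5 B=1 C=0 D=0 ZF=0 PC=6 HALTED
Total instructions executed: 5

Answer: 5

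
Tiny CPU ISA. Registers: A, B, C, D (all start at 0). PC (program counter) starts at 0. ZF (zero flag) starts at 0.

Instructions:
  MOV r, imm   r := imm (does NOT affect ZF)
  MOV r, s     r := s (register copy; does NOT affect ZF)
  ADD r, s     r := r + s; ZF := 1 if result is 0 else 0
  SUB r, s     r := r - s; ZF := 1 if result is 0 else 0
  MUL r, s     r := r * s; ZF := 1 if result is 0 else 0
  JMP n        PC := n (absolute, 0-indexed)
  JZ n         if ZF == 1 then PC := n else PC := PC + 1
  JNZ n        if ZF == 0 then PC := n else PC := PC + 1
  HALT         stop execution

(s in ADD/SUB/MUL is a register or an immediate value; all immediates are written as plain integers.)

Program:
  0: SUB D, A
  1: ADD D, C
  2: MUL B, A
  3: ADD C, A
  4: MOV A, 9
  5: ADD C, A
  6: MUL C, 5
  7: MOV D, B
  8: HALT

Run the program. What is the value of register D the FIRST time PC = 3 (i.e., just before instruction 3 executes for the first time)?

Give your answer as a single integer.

Step 1: PC=0 exec 'SUB D, A'. After: A=0 B=0 C=0 D=0 ZF=1 PC=1
Step 2: PC=1 exec 'ADD D, C'. After: A=0 B=0 C=0 D=0 ZF=1 PC=2
Step 3: PC=2 exec 'MUL B, A'. After: A=0 B=0 C=0 D=0 ZF=1 PC=3
First time PC=3: D=0

0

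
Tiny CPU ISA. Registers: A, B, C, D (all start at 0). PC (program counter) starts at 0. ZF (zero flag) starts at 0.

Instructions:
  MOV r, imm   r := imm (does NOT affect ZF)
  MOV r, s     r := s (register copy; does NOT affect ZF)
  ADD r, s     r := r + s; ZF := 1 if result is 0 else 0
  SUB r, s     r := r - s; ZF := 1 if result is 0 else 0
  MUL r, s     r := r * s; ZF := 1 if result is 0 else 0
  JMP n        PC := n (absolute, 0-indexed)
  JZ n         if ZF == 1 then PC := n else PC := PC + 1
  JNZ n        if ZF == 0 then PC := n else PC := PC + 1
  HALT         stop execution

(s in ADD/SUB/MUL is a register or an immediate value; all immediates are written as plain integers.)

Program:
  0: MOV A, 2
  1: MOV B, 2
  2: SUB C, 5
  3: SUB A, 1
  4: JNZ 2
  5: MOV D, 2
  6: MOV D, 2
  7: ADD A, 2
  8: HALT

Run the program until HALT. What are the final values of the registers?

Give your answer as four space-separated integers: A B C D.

Step 1: PC=0 exec 'MOV A, 2'. After: A=2 B=0 C=0 D=0 ZF=0 PC=1
Step 2: PC=1 exec 'MOV B, 2'. After: A=2 B=2 C=0 D=0 ZF=0 PC=2
Step 3: PC=2 exec 'SUB C, 5'. After: A=2 B=2 C=-5 D=0 ZF=0 PC=3
Step 4: PC=3 exec 'SUB A, 1'. After: A=1 B=2 C=-5 D=0 ZF=0 PC=4
Step 5: PC=4 exec 'JNZ 2'. After: A=1 B=2 C=-5 D=0 ZF=0 PC=2
Step 6: PC=2 exec 'SUB C, 5'. After: A=1 B=2 C=-10 D=0 ZF=0 PC=3
Step 7: PC=3 exec 'SUB A, 1'. After: A=0 B=2 C=-10 D=0 ZF=1 PC=4
Step 8: PC=4 exec 'JNZ 2'. After: A=0 B=2 C=-10 D=0 ZF=1 PC=5
Step 9: PC=5 exec 'MOV D, 2'. After: A=0 B=2 C=-10 D=2 ZF=1 PC=6
Step 10: PC=6 exec 'MOV D, 2'. After: A=0 B=2 C=-10 D=2 ZF=1 PC=7
Step 11: PC=7 exec 'ADD A, 2'. After: A=2 B=2 C=-10 D=2 ZF=0 PC=8
Step 12: PC=8 exec 'HALT'. After: A=2 B=2 C=-10 D=2 ZF=0 PC=8 HALTED

Answer: 2 2 -10 2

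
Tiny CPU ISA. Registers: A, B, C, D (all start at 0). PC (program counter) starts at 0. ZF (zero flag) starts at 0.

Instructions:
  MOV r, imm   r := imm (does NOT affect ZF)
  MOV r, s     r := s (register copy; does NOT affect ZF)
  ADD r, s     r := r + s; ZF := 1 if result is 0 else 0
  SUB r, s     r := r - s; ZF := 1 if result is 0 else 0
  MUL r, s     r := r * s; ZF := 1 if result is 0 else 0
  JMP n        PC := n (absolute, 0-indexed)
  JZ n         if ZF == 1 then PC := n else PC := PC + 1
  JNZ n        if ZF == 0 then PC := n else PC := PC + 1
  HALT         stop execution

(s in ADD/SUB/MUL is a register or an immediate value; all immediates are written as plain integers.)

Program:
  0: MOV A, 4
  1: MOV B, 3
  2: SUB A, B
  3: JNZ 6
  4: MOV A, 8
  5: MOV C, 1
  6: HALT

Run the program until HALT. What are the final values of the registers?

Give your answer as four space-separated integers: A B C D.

Answer: 1 3 0 0

Derivation:
Step 1: PC=0 exec 'MOV A, 4'. After: A=4 B=0 C=0 D=0 ZF=0 PC=1
Step 2: PC=1 exec 'MOV B, 3'. After: A=4 B=3 C=0 D=0 ZF=0 PC=2
Step 3: PC=2 exec 'SUB A, B'. After: A=1 B=3 C=0 D=0 ZF=0 PC=3
Step 4: PC=3 exec 'JNZ 6'. After: A=1 B=3 C=0 D=0 ZF=0 PC=6
Step 5: PC=6 exec 'HALT'. After: A=1 B=3 C=0 D=0 ZF=0 PC=6 HALTED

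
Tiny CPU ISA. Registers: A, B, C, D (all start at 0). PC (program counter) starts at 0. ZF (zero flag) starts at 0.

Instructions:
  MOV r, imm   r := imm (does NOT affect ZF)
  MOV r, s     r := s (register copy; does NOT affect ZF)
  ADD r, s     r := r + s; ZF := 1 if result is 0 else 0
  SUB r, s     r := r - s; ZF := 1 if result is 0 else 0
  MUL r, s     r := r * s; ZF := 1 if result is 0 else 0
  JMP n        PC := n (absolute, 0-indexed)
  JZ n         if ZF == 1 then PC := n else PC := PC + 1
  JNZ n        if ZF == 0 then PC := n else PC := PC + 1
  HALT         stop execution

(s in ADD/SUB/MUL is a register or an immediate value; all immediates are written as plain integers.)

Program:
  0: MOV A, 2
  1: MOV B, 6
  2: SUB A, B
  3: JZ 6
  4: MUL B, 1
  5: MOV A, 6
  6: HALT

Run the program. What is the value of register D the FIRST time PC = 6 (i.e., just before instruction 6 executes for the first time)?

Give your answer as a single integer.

Step 1: PC=0 exec 'MOV A, 2'. After: A=2 B=0 C=0 D=0 ZF=0 PC=1
Step 2: PC=1 exec 'MOV B, 6'. After: A=2 B=6 C=0 D=0 ZF=0 PC=2
Step 3: PC=2 exec 'SUB A, B'. After: A=-4 B=6 C=0 D=0 ZF=0 PC=3
Step 4: PC=3 exec 'JZ 6'. After: A=-4 B=6 C=0 D=0 ZF=0 PC=4
Step 5: PC=4 exec 'MUL B, 1'. After: A=-4 B=6 C=0 D=0 ZF=0 PC=5
Step 6: PC=5 exec 'MOV A, 6'. After: A=6 B=6 C=0 D=0 ZF=0 PC=6
First time PC=6: D=0

0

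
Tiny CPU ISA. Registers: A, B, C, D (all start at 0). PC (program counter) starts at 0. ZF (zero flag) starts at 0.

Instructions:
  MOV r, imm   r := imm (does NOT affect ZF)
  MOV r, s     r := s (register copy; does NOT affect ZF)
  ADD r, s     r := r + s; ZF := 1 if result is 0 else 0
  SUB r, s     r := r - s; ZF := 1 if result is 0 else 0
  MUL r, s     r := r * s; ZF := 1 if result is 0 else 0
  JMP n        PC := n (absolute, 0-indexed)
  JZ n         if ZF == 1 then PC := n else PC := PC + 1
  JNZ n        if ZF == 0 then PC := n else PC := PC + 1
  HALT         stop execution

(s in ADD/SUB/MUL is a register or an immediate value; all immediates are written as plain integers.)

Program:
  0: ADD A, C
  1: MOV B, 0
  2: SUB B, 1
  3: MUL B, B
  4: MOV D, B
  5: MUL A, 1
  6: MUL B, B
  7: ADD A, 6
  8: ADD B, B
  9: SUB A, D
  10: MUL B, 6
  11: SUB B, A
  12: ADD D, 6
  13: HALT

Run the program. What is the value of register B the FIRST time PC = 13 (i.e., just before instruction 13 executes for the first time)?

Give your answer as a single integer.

Step 1: PC=0 exec 'ADD A, C'. After: A=0 B=0 C=0 D=0 ZF=1 PC=1
Step 2: PC=1 exec 'MOV B, 0'. After: A=0 B=0 C=0 D=0 ZF=1 PC=2
Step 3: PC=2 exec 'SUB B, 1'. After: A=0 B=-1 C=0 D=0 ZF=0 PC=3
Step 4: PC=3 exec 'MUL B, B'. After: A=0 B=1 C=0 D=0 ZF=0 PC=4
Step 5: PC=4 exec 'MOV D, B'. After: A=0 B=1 C=0 D=1 ZF=0 PC=5
Step 6: PC=5 exec 'MUL A, 1'. After: A=0 B=1 C=0 D=1 ZF=1 PC=6
Step 7: PC=6 exec 'MUL B, B'. After: A=0 B=1 C=0 D=1 ZF=0 PC=7
Step 8: PC=7 exec 'ADD A, 6'. After: A=6 B=1 C=0 D=1 ZF=0 PC=8
Step 9: PC=8 exec 'ADD B, B'. After: A=6 B=2 C=0 D=1 ZF=0 PC=9
Step 10: PC=9 exec 'SUB A, D'. After: A=5 B=2 C=0 D=1 ZF=0 PC=10
Step 11: PC=10 exec 'MUL B, 6'. After: A=5 B=12 C=0 D=1 ZF=0 PC=11
Step 12: PC=11 exec 'SUB B, A'. After: A=5 B=7 C=0 D=1 ZF=0 PC=12
Step 13: PC=12 exec 'ADD D, 6'. After: A=5 B=7 C=0 D=7 ZF=0 PC=13
First time PC=13: B=7

7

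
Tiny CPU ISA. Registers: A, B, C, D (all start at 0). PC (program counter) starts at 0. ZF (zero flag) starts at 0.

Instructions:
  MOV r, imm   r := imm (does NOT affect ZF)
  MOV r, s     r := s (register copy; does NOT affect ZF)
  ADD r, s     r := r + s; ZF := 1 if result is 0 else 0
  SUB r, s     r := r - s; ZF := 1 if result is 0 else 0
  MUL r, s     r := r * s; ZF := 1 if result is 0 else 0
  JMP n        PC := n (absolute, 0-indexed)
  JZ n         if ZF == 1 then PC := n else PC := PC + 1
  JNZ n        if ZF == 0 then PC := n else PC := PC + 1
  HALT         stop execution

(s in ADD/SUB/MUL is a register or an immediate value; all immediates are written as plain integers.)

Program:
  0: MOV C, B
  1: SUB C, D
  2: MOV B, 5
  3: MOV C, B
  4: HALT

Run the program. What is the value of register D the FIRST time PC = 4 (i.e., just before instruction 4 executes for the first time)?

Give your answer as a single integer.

Step 1: PC=0 exec 'MOV C, B'. After: A=0 B=0 C=0 D=0 ZF=0 PC=1
Step 2: PC=1 exec 'SUB C, D'. After: A=0 B=0 C=0 D=0 ZF=1 PC=2
Step 3: PC=2 exec 'MOV B, 5'. After: A=0 B=5 C=0 D=0 ZF=1 PC=3
Step 4: PC=3 exec 'MOV C, B'. After: A=0 B=5 C=5 D=0 ZF=1 PC=4
First time PC=4: D=0

0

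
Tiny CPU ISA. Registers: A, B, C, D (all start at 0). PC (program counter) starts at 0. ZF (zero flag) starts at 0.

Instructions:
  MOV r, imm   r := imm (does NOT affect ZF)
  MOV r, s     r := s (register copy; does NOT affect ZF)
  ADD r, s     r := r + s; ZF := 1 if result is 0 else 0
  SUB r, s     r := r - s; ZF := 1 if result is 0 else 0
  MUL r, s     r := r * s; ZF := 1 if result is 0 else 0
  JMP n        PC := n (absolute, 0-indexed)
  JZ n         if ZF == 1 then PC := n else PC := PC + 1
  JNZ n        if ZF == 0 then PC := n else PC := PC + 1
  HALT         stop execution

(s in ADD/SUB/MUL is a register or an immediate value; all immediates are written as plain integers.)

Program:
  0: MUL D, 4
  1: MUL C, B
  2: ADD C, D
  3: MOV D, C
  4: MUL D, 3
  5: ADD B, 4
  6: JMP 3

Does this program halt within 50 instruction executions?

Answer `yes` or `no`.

Answer: no

Derivation:
Step 1: PC=0 exec 'MUL D, 4'. After: A=0 B=0 C=0 D=0 ZF=1 PC=1
Step 2: PC=1 exec 'MUL C, B'. After: A=0 B=0 C=0 D=0 ZF=1 PC=2
Step 3: PC=2 exec 'ADD C, D'. After: A=0 B=0 C=0 D=0 ZF=1 PC=3
Step 4: PC=3 exec 'MOV D, C'. After: A=0 B=0 C=0 D=0 ZF=1 PC=4
Step 5: PC=4 exec 'MUL D, 3'. After: A=0 B=0 C=0 D=0 ZF=1 PC=5
Step 6: PC=5 exec 'ADD B, 4'. After: A=0 B=4 C=0 D=0 ZF=0 PC=6
Step 7: PC=6 exec 'JMP 3'. After: A=0 B=4 C=0 D=0 ZF=0 PC=3
Step 8: PC=3 exec 'MOV D, C'. After: A=0 B=4 C=0 D=0 ZF=0 PC=4
Step 9: PC=4 exec 'MUL D, 3'. After: A=0 B=4 C=0 D=0 ZF=1 PC=5
Step 10: PC=5 exec 'ADD B, 4'. After: A=0 B=8 C=0 D=0 ZF=0 PC=6
Step 11: PC=6 exec 'JMP 3'. After: A=0 B=8 C=0 D=0 ZF=0 PC=3
Step 12: PC=3 exec 'MOV D, C'. After: A=0 B=8 C=0 D=0 ZF=0 PC=4
Step 13: PC=4 exec 'MUL D, 3'. After: A=0 B=8 C=0 D=0 ZF=1 PC=5
Step 14: PC=5 exec 'ADD B, 4'. After: A=0 B=12 C=0 D=0 ZF=0 PC=6
Step 15: PC=6 exec 'JMP 3'. After: A=0 B=12 C=0 D=0 ZF=0 PC=3
After 50 steps: not halted. PC revisits the same instructions with no path to HALT; will never halt.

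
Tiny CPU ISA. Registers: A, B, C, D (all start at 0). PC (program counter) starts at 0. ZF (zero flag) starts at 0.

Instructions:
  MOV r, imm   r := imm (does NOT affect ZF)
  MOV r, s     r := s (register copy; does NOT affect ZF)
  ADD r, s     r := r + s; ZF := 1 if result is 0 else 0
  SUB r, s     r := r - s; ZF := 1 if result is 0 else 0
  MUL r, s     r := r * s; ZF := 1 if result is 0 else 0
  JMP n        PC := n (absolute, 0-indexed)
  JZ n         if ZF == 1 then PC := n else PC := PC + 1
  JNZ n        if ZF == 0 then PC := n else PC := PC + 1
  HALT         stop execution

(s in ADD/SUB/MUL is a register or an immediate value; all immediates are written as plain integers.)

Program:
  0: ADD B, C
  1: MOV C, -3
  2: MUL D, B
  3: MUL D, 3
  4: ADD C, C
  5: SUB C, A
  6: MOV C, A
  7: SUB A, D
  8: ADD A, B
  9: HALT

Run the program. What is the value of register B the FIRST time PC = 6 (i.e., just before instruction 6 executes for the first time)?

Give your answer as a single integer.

Step 1: PC=0 exec 'ADD B, C'. After: A=0 B=0 C=0 D=0 ZF=1 PC=1
Step 2: PC=1 exec 'MOV C, -3'. After: A=0 B=0 C=-3 D=0 ZF=1 PC=2
Step 3: PC=2 exec 'MUL D, B'. After: A=0 B=0 C=-3 D=0 ZF=1 PC=3
Step 4: PC=3 exec 'MUL D, 3'. After: A=0 B=0 C=-3 D=0 ZF=1 PC=4
Step 5: PC=4 exec 'ADD C, C'. After: A=0 B=0 C=-6 D=0 ZF=0 PC=5
Step 6: PC=5 exec 'SUB C, A'. After: A=0 B=0 C=-6 D=0 ZF=0 PC=6
First time PC=6: B=0

0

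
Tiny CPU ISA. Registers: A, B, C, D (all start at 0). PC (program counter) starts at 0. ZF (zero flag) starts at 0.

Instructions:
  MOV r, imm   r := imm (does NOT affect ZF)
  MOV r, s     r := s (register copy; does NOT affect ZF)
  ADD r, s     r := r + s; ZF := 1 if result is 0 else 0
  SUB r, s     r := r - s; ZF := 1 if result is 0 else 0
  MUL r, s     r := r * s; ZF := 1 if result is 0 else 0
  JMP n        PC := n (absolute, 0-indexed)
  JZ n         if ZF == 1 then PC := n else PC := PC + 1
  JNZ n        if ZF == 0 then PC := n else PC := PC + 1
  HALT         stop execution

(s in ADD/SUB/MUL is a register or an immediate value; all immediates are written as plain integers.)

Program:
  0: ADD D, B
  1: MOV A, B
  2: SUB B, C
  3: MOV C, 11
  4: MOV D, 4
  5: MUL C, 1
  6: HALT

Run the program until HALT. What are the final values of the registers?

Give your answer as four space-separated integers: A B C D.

Answer: 0 0 11 4

Derivation:
Step 1: PC=0 exec 'ADD D, B'. After: A=0 B=0 C=0 D=0 ZF=1 PC=1
Step 2: PC=1 exec 'MOV A, B'. After: A=0 B=0 C=0 D=0 ZF=1 PC=2
Step 3: PC=2 exec 'SUB B, C'. After: A=0 B=0 C=0 D=0 ZF=1 PC=3
Step 4: PC=3 exec 'MOV C, 11'. After: A=0 B=0 C=11 D=0 ZF=1 PC=4
Step 5: PC=4 exec 'MOV D, 4'. After: A=0 B=0 C=11 D=4 ZF=1 PC=5
Step 6: PC=5 exec 'MUL C, 1'. After: A=0 B=0 C=11 D=4 ZF=0 PC=6
Step 7: PC=6 exec 'HALT'. After: A=0 B=0 C=11 D=4 ZF=0 PC=6 HALTED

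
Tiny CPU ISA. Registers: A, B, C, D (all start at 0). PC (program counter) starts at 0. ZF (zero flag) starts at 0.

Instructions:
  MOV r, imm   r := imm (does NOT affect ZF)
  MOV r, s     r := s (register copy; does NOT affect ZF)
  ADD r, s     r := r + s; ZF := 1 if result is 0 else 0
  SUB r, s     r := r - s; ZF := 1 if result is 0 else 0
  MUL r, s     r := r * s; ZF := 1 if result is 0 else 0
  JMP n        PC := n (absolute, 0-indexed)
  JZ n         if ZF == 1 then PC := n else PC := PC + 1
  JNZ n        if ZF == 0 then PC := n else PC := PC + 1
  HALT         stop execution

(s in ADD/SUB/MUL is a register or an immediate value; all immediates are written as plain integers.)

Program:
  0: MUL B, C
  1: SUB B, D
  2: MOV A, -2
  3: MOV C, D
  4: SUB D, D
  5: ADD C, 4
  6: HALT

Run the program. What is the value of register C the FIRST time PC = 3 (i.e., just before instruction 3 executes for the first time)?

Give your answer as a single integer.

Step 1: PC=0 exec 'MUL B, C'. After: A=0 B=0 C=0 D=0 ZF=1 PC=1
Step 2: PC=1 exec 'SUB B, D'. After: A=0 B=0 C=0 D=0 ZF=1 PC=2
Step 3: PC=2 exec 'MOV A, -2'. After: A=-2 B=0 C=0 D=0 ZF=1 PC=3
First time PC=3: C=0

0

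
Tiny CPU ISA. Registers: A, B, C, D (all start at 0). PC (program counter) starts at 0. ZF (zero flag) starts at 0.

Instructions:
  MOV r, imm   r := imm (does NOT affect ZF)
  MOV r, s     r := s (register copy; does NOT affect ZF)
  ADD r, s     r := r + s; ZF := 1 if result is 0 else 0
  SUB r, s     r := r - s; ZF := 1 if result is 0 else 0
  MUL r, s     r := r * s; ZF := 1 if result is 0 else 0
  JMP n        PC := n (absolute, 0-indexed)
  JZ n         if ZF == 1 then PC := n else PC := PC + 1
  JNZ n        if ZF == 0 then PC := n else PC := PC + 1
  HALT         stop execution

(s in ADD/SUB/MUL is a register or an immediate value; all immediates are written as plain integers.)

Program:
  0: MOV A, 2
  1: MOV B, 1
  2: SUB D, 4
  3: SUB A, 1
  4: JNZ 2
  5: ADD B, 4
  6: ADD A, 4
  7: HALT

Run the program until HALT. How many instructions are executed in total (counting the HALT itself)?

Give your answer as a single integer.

Step 1: PC=0 exec 'MOV A, 2'. After: A=2 B=0 C=0 D=0 ZF=0 PC=1
Step 2: PC=1 exec 'MOV B, 1'. After: A=2 B=1 C=0 D=0 ZF=0 PC=2
Step 3: PC=2 exec 'SUB D, 4'. After: A=2 B=1 C=0 D=-4 ZF=0 PC=3
Step 4: PC=3 exec 'SUB A, 1'. After: A=1 B=1 C=0 D=-4 ZF=0 PC=4
Step 5: PC=4 exec 'JNZ 2'. After: A=1 B=1 C=0 D=-4 ZF=0 PC=2
Step 6: PC=2 exec 'SUB D, 4'. After: A=1 B=1 C=0 D=-8 ZF=0 PC=3
Step 7: PC=3 exec 'SUB A, 1'. After: A=0 B=1 C=0 D=-8 ZF=1 PC=4
Step 8: PC=4 exec 'JNZ 2'. After: A=0 B=1 C=0 D=-8 ZF=1 PC=5
Step 9: PC=5 exec 'ADD B, 4'. After: A=0 B=5 C=0 D=-8 ZF=0 PC=6
Step 10: PC=6 exec 'ADD A, 4'. After: A=4 B=5 C=0 D=-8 ZF=0 PC=7
Step 11: PC=7 exec 'HALT'. After: A=4 B=5 C=0 D=-8 ZF=0 PC=7 HALTED
Total instructions executed: 11

Answer: 11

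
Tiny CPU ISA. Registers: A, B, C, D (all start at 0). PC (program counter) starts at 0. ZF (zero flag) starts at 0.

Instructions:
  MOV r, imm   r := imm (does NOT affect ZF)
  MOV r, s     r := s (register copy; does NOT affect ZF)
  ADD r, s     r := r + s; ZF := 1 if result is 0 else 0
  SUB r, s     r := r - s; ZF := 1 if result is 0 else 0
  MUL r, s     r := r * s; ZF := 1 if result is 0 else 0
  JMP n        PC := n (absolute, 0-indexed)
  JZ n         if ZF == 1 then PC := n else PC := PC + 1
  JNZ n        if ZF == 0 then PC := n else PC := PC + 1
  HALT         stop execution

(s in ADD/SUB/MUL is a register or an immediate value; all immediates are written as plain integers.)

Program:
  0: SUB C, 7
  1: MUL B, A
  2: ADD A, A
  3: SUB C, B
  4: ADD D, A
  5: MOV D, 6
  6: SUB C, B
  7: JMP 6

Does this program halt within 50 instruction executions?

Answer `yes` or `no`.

Step 1: PC=0 exec 'SUB C, 7'. After: A=0 B=0 C=-7 D=0 ZF=0 PC=1
Step 2: PC=1 exec 'MUL B, A'. After: A=0 B=0 C=-7 D=0 ZF=1 PC=2
Step 3: PC=2 exec 'ADD A, A'. After: A=0 B=0 C=-7 D=0 ZF=1 PC=3
Step 4: PC=3 exec 'SUB C, B'. After: A=0 B=0 C=-7 D=0 ZF=0 PC=4
Step 5: PC=4 exec 'ADD D, A'. After: A=0 B=0 C=-7 D=0 ZF=1 PC=5
Step 6: PC=5 exec 'MOV D, 6'. After: A=0 B=0 C=-7 D=6 ZF=1 PC=6
Step 7: PC=6 exec 'SUB C, B'. After: A=0 B=0 C=-7 D=6 ZF=0 PC=7
Step 8: PC=7 exec 'JMP 6'. After: A=0 B=0 C=-7 D=6 ZF=0 PC=6
Step 9: PC=6 exec 'SUB C, B'. After: A=0 B=0 C=-7 D=6 ZF=0 PC=7
State after step 9 equals state after step 7: the program is in a cycle of length 2 and will never halt.

Answer: no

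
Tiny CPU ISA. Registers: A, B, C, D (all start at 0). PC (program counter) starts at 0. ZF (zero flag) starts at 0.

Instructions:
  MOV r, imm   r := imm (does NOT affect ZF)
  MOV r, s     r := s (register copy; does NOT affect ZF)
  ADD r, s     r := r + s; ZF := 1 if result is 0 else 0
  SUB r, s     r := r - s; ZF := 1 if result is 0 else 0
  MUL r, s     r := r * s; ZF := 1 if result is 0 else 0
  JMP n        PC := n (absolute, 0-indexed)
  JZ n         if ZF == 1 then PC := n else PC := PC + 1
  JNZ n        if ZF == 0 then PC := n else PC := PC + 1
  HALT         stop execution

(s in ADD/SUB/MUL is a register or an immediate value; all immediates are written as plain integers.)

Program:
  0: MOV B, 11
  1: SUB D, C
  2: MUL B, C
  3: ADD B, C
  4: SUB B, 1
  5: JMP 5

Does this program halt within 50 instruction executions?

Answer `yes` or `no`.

Step 1: PC=0 exec 'MOV B, 11'. After: A=0 B=11 C=0 D=0 ZF=0 PC=1
Step 2: PC=1 exec 'SUB D, C'. After: A=0 B=11 C=0 D=0 ZF=1 PC=2
Step 3: PC=2 exec 'MUL B, C'. After: A=0 B=0 C=0 D=0 ZF=1 PC=3
Step 4: PC=3 exec 'ADD B, C'. After: A=0 B=0 C=0 D=0 ZF=1 PC=4
Step 5: PC=4 exec 'SUB B, 1'. After: A=0 B=-1 C=0 D=0 ZF=0 PC=5
Step 6: PC=5 exec 'JMP 5'. After: A=0 B=-1 C=0 D=0 ZF=0 PC=5
State after step 6 equals state after step 5: the program is in a cycle of length 1 and will never halt.

Answer: no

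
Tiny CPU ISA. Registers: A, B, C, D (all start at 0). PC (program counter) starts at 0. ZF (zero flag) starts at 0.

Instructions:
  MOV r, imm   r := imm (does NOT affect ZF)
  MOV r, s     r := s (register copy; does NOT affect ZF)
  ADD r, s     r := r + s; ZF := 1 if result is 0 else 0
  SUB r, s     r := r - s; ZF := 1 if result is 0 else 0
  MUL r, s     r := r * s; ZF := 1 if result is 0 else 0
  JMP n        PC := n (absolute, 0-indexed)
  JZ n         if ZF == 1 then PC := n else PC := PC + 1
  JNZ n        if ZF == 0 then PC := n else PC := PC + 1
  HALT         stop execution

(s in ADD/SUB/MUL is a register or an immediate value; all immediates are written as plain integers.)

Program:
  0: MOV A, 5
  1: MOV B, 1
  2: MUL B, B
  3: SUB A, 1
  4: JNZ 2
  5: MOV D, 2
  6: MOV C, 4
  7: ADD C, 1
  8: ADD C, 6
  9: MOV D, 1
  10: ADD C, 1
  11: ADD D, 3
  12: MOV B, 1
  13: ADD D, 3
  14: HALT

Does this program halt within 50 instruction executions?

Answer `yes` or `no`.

Step 1: PC=0 exec 'MOV A, 5'. After: A=5 B=0 C=0 D=0 ZF=0 PC=1
Step 2: PC=1 exec 'MOV B, 1'. After: A=5 B=1 C=0 D=0 ZF=0 PC=2
Step 3: PC=2 exec 'MUL B, B'. After: A=5 B=1 C=0 D=0 ZF=0 PC=3
Step 4: PC=3 exec 'SUB A, 1'. After: A=4 B=1 C=0 D=0 ZF=0 PC=4
Step 5: PC=4 exec 'JNZ 2'. After: A=4 B=1 C=0 D=0 ZF=0 PC=2
Step 6: PC=2 exec 'MUL B, B'. After: A=4 B=1 C=0 D=0 ZF=0 PC=3
Step 7: PC=3 exec 'SUB A, 1'. After: A=3 B=1 C=0 D=0 ZF=0 PC=4
Step 8: PC=4 exec 'JNZ 2'. After: A=3 B=1 C=0 D=0 ZF=0 PC=2
Step 9: PC=2 exec 'MUL B, B'. After: A=3 B=1 C=0 D=0 ZF=0 PC=3
Step 10: PC=3 exec 'SUB A, 1'. After: A=2 B=1 C=0 D=0 ZF=0 PC=4
Step 11: PC=4 exec 'JNZ 2'. After: A=2 B=1 C=0 D=0 ZF=0 PC=2
Step 12: PC=2 exec 'MUL B, B'. After: A=2 B=1 C=0 D=0 ZF=0 PC=3
Step 13: PC=3 exec 'SUB A, 1'. After: A=1 B=1 C=0 D=0 ZF=0 PC=4
Step 14: PC=4 exec 'JNZ 2'. After: A=1 B=1 C=0 D=0 ZF=0 PC=2
Step 15: PC=2 exec 'MUL B, B'. After: A=1 B=1 C=0 D=0 ZF=0 PC=3
Step 16: PC=3 exec 'SUB A, 1'. After: A=0 B=1 C=0 D=0 ZF=1 PC=4
Step 17: PC=4 exec 'JNZ 2'. After: A=0 B=1 C=0 D=0 ZF=1 PC=5
Step 18: PC=5 exec 'MOV D, 2'. After: A=0 B=1 C=0 D=2 ZF=1 PC=6
Step 19: PC=6 exec 'MOV C, 4'. After: A=0 B=1 C=4 D=2 ZF=1 PC=7
Step 20: PC=7 exec 'ADD C, 1'. After: A=0 B=1 C=5 D=2 ZF=0 PC=8
Step 21: PC=8 exec 'ADD C, 6'. After: A=0 B=1 C=11 D=2 ZF=0 PC=9
Step 22: PC=9 exec 'MOV D, 1'. After: A=0 B=1 C=11 D=1 ZF=0 PC=10
Step 23: PC=10 exec 'ADD C, 1'. After: A=0 B=1 C=12 D=1 ZF=0 PC=11
Step 24: PC=11 exec 'ADD D, 3'. After: A=0 B=1 C=12 D=4 ZF=0 PC=12
Step 25: PC=12 exec 'MOV B, 1'. After: A=0 B=1 C=12 D=4 ZF=0 PC=13
Step 26: PC=13 exec 'ADD D, 3'. After: A=0 B=1 C=12 D=7 ZF=0 PC=14
Step 27: PC=14 exec 'HALT'. After: A=0 B=1 C=12 D=7 ZF=0 PC=14 HALTED

Answer: yes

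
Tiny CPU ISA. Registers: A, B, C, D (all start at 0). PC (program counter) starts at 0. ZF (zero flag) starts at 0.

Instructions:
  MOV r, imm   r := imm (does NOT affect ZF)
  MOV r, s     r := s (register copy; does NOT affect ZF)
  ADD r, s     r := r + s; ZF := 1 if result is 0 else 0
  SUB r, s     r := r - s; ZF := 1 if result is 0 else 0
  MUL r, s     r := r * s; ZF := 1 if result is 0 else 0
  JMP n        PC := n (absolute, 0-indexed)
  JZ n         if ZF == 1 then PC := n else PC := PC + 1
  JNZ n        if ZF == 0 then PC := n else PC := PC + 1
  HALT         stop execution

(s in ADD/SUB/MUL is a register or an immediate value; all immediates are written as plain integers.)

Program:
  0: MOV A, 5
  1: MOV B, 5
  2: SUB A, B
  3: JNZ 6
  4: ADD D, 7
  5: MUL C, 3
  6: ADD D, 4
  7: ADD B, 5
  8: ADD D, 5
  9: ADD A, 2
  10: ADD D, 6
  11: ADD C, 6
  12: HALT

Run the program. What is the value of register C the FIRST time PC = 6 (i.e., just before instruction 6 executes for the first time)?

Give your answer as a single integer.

Step 1: PC=0 exec 'MOV A, 5'. After: A=5 B=0 C=0 D=0 ZF=0 PC=1
Step 2: PC=1 exec 'MOV B, 5'. After: A=5 B=5 C=0 D=0 ZF=0 PC=2
Step 3: PC=2 exec 'SUB A, B'. After: A=0 B=5 C=0 D=0 ZF=1 PC=3
Step 4: PC=3 exec 'JNZ 6'. After: A=0 B=5 C=0 D=0 ZF=1 PC=4
Step 5: PC=4 exec 'ADD D, 7'. After: A=0 B=5 C=0 D=7 ZF=0 PC=5
Step 6: PC=5 exec 'MUL C, 3'. After: A=0 B=5 C=0 D=7 ZF=1 PC=6
First time PC=6: C=0

0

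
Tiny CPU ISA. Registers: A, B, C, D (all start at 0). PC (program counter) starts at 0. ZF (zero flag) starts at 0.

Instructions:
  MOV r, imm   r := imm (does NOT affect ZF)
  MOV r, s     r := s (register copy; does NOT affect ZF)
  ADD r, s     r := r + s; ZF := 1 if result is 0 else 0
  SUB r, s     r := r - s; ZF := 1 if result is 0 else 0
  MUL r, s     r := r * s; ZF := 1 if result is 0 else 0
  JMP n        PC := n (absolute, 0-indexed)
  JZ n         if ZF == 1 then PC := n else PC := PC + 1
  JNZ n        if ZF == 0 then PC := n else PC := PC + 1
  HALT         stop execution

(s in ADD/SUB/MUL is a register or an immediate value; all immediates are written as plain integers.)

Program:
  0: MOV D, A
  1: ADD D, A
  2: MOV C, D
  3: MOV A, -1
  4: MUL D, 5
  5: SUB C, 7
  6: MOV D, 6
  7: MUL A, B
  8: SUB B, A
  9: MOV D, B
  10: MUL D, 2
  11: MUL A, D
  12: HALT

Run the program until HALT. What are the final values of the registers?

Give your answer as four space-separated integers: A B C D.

Answer: 0 0 -7 0

Derivation:
Step 1: PC=0 exec 'MOV D, A'. After: A=0 B=0 C=0 D=0 ZF=0 PC=1
Step 2: PC=1 exec 'ADD D, A'. After: A=0 B=0 C=0 D=0 ZF=1 PC=2
Step 3: PC=2 exec 'MOV C, D'. After: A=0 B=0 C=0 D=0 ZF=1 PC=3
Step 4: PC=3 exec 'MOV A, -1'. After: A=-1 B=0 C=0 D=0 ZF=1 PC=4
Step 5: PC=4 exec 'MUL D, 5'. After: A=-1 B=0 C=0 D=0 ZF=1 PC=5
Step 6: PC=5 exec 'SUB C, 7'. After: A=-1 B=0 C=-7 D=0 ZF=0 PC=6
Step 7: PC=6 exec 'MOV D, 6'. After: A=-1 B=0 C=-7 D=6 ZF=0 PC=7
Step 8: PC=7 exec 'MUL A, B'. After: A=0 B=0 C=-7 D=6 ZF=1 PC=8
Step 9: PC=8 exec 'SUB B, A'. After: A=0 B=0 C=-7 D=6 ZF=1 PC=9
Step 10: PC=9 exec 'MOV D, B'. After: A=0 B=0 C=-7 D=0 ZF=1 PC=10
Step 11: PC=10 exec 'MUL D, 2'. After: A=0 B=0 C=-7 D=0 ZF=1 PC=11
Step 12: PC=11 exec 'MUL A, D'. After: A=0 B=0 C=-7 D=0 ZF=1 PC=12
Step 13: PC=12 exec 'HALT'. After: A=0 B=0 C=-7 D=0 ZF=1 PC=12 HALTED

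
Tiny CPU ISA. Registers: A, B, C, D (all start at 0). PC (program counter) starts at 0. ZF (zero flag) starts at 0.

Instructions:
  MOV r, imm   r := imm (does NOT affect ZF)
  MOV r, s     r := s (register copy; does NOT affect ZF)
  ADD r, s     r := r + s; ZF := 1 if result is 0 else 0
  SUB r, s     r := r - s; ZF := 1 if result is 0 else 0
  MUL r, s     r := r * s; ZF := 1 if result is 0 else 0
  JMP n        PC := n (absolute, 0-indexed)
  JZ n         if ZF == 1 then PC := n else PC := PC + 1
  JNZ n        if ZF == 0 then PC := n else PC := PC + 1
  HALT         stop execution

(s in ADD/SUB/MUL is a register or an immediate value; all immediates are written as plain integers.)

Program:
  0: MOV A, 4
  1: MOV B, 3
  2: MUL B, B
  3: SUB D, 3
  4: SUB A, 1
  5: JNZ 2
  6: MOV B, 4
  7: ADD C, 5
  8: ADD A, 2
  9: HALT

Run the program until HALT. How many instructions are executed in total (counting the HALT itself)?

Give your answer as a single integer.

Step 1: PC=0 exec 'MOV A, 4'. After: A=4 B=0 C=0 D=0 ZF=0 PC=1
Step 2: PC=1 exec 'MOV B, 3'. After: A=4 B=3 C=0 D=0 ZF=0 PC=2
Step 3: PC=2 exec 'MUL B, B'. After: A=4 B=9 C=0 D=0 ZF=0 PC=3
Step 4: PC=3 exec 'SUB D, 3'. After: A=4 B=9 C=0 D=-3 ZF=0 PC=4
Step 5: PC=4 exec 'SUB A, 1'. After: A=3 B=9 C=0 D=-3 ZF=0 PC=5
Step 6: PC=5 exec 'JNZ 2'. After: A=3 B=9 C=0 D=-3 ZF=0 PC=2
Step 7: PC=2 exec 'MUL B, B'. After: A=3 B=81 C=0 D=-3 ZF=0 PC=3
Step 8: PC=3 exec 'SUB D, 3'. After: A=3 B=81 C=0 D=-6 ZF=0 PC=4
Step 9: PC=4 exec 'SUB A, 1'. After: A=2 B=81 C=0 D=-6 ZF=0 PC=5
Step 10: PC=5 exec 'JNZ 2'. After: A=2 B=81 C=0 D=-6 ZF=0 PC=2
Step 11: PC=2 exec 'MUL B, B'. After: A=2 B=6561 C=0 D=-6 ZF=0 PC=3
Step 12: PC=3 exec 'SUB D, 3'. After: A=2 B=6561 C=0 D=-9 ZF=0 PC=4
Step 13: PC=4 exec 'SUB A, 1'. After: A=1 B=6561 C=0 D=-9 ZF=0 PC=5
Step 14: PC=5 exec 'JNZ 2'. After: A=1 B=6561 C=0 D=-9 ZF=0 PC=2
Step 15: PC=2 exec 'MUL B, B'. After: A=1 B=43046721 C=0 D=-9 ZF=0 PC=3
Step 16: PC=3 exec 'SUB D, 3'. After: A=1 B=43046721 C=0 D=-12 ZF=0 PC=4
Step 17: PC=4 exec 'SUB A, 1'. After: A=0 B=43046721 C=0 D=-12 ZF=1 PC=5
Step 18: PC=5 exec 'JNZ 2'. After: A=0 B=43046721 C=0 D=-12 ZF=1 PC=6
Step 19: PC=6 exec 'MOV B, 4'. After: A=0 B=4 C=0 D=-12 ZF=1 PC=7
Step 20: PC=7 exec 'ADD C, 5'. After: A=0 B=4 C=5 D=-12 ZF=0 PC=8
Step 21: PC=8 exec 'ADD A, 2'. After: A=2 B=4 C=5 D=-12 ZF=0 PC=9
Step 22: PC=9 exec 'HALT'. After: A=2 B=4 C=5 D=-12 ZF=0 PC=9 HALTED
Total instructions executed: 22

Answer: 22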